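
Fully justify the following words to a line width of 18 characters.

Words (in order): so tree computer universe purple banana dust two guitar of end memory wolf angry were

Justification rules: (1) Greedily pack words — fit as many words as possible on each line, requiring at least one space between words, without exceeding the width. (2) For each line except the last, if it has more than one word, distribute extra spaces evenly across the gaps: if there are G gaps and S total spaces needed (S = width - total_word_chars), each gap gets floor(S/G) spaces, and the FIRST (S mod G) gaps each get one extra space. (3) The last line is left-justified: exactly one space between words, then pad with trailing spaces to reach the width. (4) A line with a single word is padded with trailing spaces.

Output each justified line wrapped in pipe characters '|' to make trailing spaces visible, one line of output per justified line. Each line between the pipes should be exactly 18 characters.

Answer: |so  tree  computer|
|universe    purple|
|banana   dust  two|
|guitar    of   end|
|memory  wolf angry|
|were              |

Derivation:
Line 1: ['so', 'tree', 'computer'] (min_width=16, slack=2)
Line 2: ['universe', 'purple'] (min_width=15, slack=3)
Line 3: ['banana', 'dust', 'two'] (min_width=15, slack=3)
Line 4: ['guitar', 'of', 'end'] (min_width=13, slack=5)
Line 5: ['memory', 'wolf', 'angry'] (min_width=17, slack=1)
Line 6: ['were'] (min_width=4, slack=14)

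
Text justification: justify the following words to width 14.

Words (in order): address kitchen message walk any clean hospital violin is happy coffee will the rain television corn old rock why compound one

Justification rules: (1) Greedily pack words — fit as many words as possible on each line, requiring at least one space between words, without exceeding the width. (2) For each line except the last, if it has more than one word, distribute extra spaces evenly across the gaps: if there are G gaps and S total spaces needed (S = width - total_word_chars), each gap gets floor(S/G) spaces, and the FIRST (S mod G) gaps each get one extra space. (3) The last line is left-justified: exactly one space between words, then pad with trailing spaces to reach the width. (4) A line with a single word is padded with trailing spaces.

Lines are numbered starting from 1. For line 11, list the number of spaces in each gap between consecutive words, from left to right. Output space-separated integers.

Line 1: ['address'] (min_width=7, slack=7)
Line 2: ['kitchen'] (min_width=7, slack=7)
Line 3: ['message', 'walk'] (min_width=12, slack=2)
Line 4: ['any', 'clean'] (min_width=9, slack=5)
Line 5: ['hospital'] (min_width=8, slack=6)
Line 6: ['violin', 'is'] (min_width=9, slack=5)
Line 7: ['happy', 'coffee'] (min_width=12, slack=2)
Line 8: ['will', 'the', 'rain'] (min_width=13, slack=1)
Line 9: ['television'] (min_width=10, slack=4)
Line 10: ['corn', 'old', 'rock'] (min_width=13, slack=1)
Line 11: ['why', 'compound'] (min_width=12, slack=2)
Line 12: ['one'] (min_width=3, slack=11)

Answer: 3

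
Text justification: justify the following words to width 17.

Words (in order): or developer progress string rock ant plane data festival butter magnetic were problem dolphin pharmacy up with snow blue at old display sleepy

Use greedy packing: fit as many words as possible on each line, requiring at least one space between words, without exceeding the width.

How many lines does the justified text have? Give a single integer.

Line 1: ['or', 'developer'] (min_width=12, slack=5)
Line 2: ['progress', 'string'] (min_width=15, slack=2)
Line 3: ['rock', 'ant', 'plane'] (min_width=14, slack=3)
Line 4: ['data', 'festival'] (min_width=13, slack=4)
Line 5: ['butter', 'magnetic'] (min_width=15, slack=2)
Line 6: ['were', 'problem'] (min_width=12, slack=5)
Line 7: ['dolphin', 'pharmacy'] (min_width=16, slack=1)
Line 8: ['up', 'with', 'snow', 'blue'] (min_width=17, slack=0)
Line 9: ['at', 'old', 'display'] (min_width=14, slack=3)
Line 10: ['sleepy'] (min_width=6, slack=11)
Total lines: 10

Answer: 10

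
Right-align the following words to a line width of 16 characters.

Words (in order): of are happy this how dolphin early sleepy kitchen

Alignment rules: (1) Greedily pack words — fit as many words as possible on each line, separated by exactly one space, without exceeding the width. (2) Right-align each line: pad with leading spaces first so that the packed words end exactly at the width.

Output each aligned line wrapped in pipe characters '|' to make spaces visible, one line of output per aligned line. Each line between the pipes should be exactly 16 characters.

Answer: |    of are happy|
|this how dolphin|
|    early sleepy|
|         kitchen|

Derivation:
Line 1: ['of', 'are', 'happy'] (min_width=12, slack=4)
Line 2: ['this', 'how', 'dolphin'] (min_width=16, slack=0)
Line 3: ['early', 'sleepy'] (min_width=12, slack=4)
Line 4: ['kitchen'] (min_width=7, slack=9)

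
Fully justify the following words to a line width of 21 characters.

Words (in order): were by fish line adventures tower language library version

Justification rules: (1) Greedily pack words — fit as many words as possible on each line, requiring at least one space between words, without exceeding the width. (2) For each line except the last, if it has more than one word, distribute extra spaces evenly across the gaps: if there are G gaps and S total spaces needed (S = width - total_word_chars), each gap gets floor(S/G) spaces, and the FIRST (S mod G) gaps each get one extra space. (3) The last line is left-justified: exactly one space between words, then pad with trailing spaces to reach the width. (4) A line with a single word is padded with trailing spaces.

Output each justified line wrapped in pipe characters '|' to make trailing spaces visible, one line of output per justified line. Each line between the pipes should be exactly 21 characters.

Answer: |were   by  fish  line|
|adventures      tower|
|language      library|
|version              |

Derivation:
Line 1: ['were', 'by', 'fish', 'line'] (min_width=17, slack=4)
Line 2: ['adventures', 'tower'] (min_width=16, slack=5)
Line 3: ['language', 'library'] (min_width=16, slack=5)
Line 4: ['version'] (min_width=7, slack=14)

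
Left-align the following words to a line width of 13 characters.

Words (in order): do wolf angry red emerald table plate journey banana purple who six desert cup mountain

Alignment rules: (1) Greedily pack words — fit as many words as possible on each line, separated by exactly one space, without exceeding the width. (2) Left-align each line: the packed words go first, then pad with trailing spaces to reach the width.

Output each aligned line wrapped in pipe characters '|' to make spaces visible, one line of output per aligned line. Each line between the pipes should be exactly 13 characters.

Line 1: ['do', 'wolf', 'angry'] (min_width=13, slack=0)
Line 2: ['red', 'emerald'] (min_width=11, slack=2)
Line 3: ['table', 'plate'] (min_width=11, slack=2)
Line 4: ['journey'] (min_width=7, slack=6)
Line 5: ['banana', 'purple'] (min_width=13, slack=0)
Line 6: ['who', 'six'] (min_width=7, slack=6)
Line 7: ['desert', 'cup'] (min_width=10, slack=3)
Line 8: ['mountain'] (min_width=8, slack=5)

Answer: |do wolf angry|
|red emerald  |
|table plate  |
|journey      |
|banana purple|
|who six      |
|desert cup   |
|mountain     |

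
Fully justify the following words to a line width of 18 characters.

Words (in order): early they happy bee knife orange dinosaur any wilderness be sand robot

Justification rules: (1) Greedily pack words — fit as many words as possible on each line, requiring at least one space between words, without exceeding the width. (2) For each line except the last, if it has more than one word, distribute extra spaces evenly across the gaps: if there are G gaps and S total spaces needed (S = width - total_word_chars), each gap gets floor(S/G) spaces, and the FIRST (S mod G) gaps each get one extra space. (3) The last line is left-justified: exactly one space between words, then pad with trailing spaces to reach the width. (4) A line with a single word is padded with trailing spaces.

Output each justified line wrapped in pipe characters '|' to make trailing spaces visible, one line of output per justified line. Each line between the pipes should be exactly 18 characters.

Line 1: ['early', 'they', 'happy'] (min_width=16, slack=2)
Line 2: ['bee', 'knife', 'orange'] (min_width=16, slack=2)
Line 3: ['dinosaur', 'any'] (min_width=12, slack=6)
Line 4: ['wilderness', 'be', 'sand'] (min_width=18, slack=0)
Line 5: ['robot'] (min_width=5, slack=13)

Answer: |early  they  happy|
|bee  knife  orange|
|dinosaur       any|
|wilderness be sand|
|robot             |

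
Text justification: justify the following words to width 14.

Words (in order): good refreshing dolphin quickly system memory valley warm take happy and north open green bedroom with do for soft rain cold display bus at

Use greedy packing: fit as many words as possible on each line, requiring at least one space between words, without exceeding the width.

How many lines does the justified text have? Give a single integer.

Line 1: ['good'] (min_width=4, slack=10)
Line 2: ['refreshing'] (min_width=10, slack=4)
Line 3: ['dolphin'] (min_width=7, slack=7)
Line 4: ['quickly', 'system'] (min_width=14, slack=0)
Line 5: ['memory', 'valley'] (min_width=13, slack=1)
Line 6: ['warm', 'take'] (min_width=9, slack=5)
Line 7: ['happy', 'and'] (min_width=9, slack=5)
Line 8: ['north', 'open'] (min_width=10, slack=4)
Line 9: ['green', 'bedroom'] (min_width=13, slack=1)
Line 10: ['with', 'do', 'for'] (min_width=11, slack=3)
Line 11: ['soft', 'rain', 'cold'] (min_width=14, slack=0)
Line 12: ['display', 'bus', 'at'] (min_width=14, slack=0)
Total lines: 12

Answer: 12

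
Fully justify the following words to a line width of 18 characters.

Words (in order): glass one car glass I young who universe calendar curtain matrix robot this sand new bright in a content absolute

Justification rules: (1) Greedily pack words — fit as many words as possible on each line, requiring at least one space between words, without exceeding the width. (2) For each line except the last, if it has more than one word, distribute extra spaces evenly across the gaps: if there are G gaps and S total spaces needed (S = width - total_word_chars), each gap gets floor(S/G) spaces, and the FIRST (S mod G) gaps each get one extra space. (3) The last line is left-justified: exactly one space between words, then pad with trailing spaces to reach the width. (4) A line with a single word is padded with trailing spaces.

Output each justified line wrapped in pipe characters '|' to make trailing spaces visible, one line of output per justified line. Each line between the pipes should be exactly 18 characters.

Answer: |glass    one   car|
|glass  I young who|
|universe  calendar|
|curtain     matrix|
|robot   this  sand|
|new  bright  in  a|
|content absolute  |

Derivation:
Line 1: ['glass', 'one', 'car'] (min_width=13, slack=5)
Line 2: ['glass', 'I', 'young', 'who'] (min_width=17, slack=1)
Line 3: ['universe', 'calendar'] (min_width=17, slack=1)
Line 4: ['curtain', 'matrix'] (min_width=14, slack=4)
Line 5: ['robot', 'this', 'sand'] (min_width=15, slack=3)
Line 6: ['new', 'bright', 'in', 'a'] (min_width=15, slack=3)
Line 7: ['content', 'absolute'] (min_width=16, slack=2)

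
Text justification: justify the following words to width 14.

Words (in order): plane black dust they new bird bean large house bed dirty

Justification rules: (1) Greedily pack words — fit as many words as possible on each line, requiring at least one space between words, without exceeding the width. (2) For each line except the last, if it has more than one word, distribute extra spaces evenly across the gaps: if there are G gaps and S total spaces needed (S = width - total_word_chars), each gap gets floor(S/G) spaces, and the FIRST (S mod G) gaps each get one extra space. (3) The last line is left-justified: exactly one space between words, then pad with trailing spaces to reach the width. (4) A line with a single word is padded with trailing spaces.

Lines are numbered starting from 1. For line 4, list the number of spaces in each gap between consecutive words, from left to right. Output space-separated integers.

Answer: 4

Derivation:
Line 1: ['plane', 'black'] (min_width=11, slack=3)
Line 2: ['dust', 'they', 'new'] (min_width=13, slack=1)
Line 3: ['bird', 'bean'] (min_width=9, slack=5)
Line 4: ['large', 'house'] (min_width=11, slack=3)
Line 5: ['bed', 'dirty'] (min_width=9, slack=5)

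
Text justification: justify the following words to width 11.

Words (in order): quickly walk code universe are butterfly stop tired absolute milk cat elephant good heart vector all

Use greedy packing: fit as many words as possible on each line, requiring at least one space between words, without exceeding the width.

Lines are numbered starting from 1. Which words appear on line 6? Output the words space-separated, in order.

Answer: stop tired

Derivation:
Line 1: ['quickly'] (min_width=7, slack=4)
Line 2: ['walk', 'code'] (min_width=9, slack=2)
Line 3: ['universe'] (min_width=8, slack=3)
Line 4: ['are'] (min_width=3, slack=8)
Line 5: ['butterfly'] (min_width=9, slack=2)
Line 6: ['stop', 'tired'] (min_width=10, slack=1)
Line 7: ['absolute'] (min_width=8, slack=3)
Line 8: ['milk', 'cat'] (min_width=8, slack=3)
Line 9: ['elephant'] (min_width=8, slack=3)
Line 10: ['good', 'heart'] (min_width=10, slack=1)
Line 11: ['vector', 'all'] (min_width=10, slack=1)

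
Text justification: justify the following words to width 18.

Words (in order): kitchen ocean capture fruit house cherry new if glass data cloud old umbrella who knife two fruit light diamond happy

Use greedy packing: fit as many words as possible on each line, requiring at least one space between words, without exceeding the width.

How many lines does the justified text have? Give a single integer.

Line 1: ['kitchen', 'ocean'] (min_width=13, slack=5)
Line 2: ['capture', 'fruit'] (min_width=13, slack=5)
Line 3: ['house', 'cherry', 'new'] (min_width=16, slack=2)
Line 4: ['if', 'glass', 'data'] (min_width=13, slack=5)
Line 5: ['cloud', 'old', 'umbrella'] (min_width=18, slack=0)
Line 6: ['who', 'knife', 'two'] (min_width=13, slack=5)
Line 7: ['fruit', 'light'] (min_width=11, slack=7)
Line 8: ['diamond', 'happy'] (min_width=13, slack=5)
Total lines: 8

Answer: 8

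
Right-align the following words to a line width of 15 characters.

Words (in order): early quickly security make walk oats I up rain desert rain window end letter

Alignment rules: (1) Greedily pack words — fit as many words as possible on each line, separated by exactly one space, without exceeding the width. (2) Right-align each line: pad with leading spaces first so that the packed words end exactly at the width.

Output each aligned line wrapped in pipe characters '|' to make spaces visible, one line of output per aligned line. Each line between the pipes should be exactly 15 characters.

Line 1: ['early', 'quickly'] (min_width=13, slack=2)
Line 2: ['security', 'make'] (min_width=13, slack=2)
Line 3: ['walk', 'oats', 'I', 'up'] (min_width=14, slack=1)
Line 4: ['rain', 'desert'] (min_width=11, slack=4)
Line 5: ['rain', 'window', 'end'] (min_width=15, slack=0)
Line 6: ['letter'] (min_width=6, slack=9)

Answer: |  early quickly|
|  security make|
| walk oats I up|
|    rain desert|
|rain window end|
|         letter|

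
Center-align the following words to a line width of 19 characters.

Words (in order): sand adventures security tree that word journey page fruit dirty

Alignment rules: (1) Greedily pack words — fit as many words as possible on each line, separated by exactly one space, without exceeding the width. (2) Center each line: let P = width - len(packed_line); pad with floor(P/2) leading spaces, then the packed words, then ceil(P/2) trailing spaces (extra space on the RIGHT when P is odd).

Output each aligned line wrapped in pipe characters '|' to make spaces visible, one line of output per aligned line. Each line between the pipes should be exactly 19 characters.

Line 1: ['sand', 'adventures'] (min_width=15, slack=4)
Line 2: ['security', 'tree', 'that'] (min_width=18, slack=1)
Line 3: ['word', 'journey', 'page'] (min_width=17, slack=2)
Line 4: ['fruit', 'dirty'] (min_width=11, slack=8)

Answer: |  sand adventures  |
|security tree that |
| word journey page |
|    fruit dirty    |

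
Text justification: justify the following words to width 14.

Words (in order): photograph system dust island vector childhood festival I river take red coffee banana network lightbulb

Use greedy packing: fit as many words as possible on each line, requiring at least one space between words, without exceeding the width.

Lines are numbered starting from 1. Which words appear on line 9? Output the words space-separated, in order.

Answer: lightbulb

Derivation:
Line 1: ['photograph'] (min_width=10, slack=4)
Line 2: ['system', 'dust'] (min_width=11, slack=3)
Line 3: ['island', 'vector'] (min_width=13, slack=1)
Line 4: ['childhood'] (min_width=9, slack=5)
Line 5: ['festival', 'I'] (min_width=10, slack=4)
Line 6: ['river', 'take', 'red'] (min_width=14, slack=0)
Line 7: ['coffee', 'banana'] (min_width=13, slack=1)
Line 8: ['network'] (min_width=7, slack=7)
Line 9: ['lightbulb'] (min_width=9, slack=5)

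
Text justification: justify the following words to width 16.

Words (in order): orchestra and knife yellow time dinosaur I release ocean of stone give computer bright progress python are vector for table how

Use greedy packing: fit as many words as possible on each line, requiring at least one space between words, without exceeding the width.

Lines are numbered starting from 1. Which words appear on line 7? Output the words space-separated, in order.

Answer: progress python

Derivation:
Line 1: ['orchestra', 'and'] (min_width=13, slack=3)
Line 2: ['knife', 'yellow'] (min_width=12, slack=4)
Line 3: ['time', 'dinosaur', 'I'] (min_width=15, slack=1)
Line 4: ['release', 'ocean', 'of'] (min_width=16, slack=0)
Line 5: ['stone', 'give'] (min_width=10, slack=6)
Line 6: ['computer', 'bright'] (min_width=15, slack=1)
Line 7: ['progress', 'python'] (min_width=15, slack=1)
Line 8: ['are', 'vector', 'for'] (min_width=14, slack=2)
Line 9: ['table', 'how'] (min_width=9, slack=7)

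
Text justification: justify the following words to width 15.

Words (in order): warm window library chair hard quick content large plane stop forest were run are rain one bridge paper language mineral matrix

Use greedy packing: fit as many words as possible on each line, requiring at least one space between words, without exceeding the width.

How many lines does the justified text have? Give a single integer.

Answer: 10

Derivation:
Line 1: ['warm', 'window'] (min_width=11, slack=4)
Line 2: ['library', 'chair'] (min_width=13, slack=2)
Line 3: ['hard', 'quick'] (min_width=10, slack=5)
Line 4: ['content', 'large'] (min_width=13, slack=2)
Line 5: ['plane', 'stop'] (min_width=10, slack=5)
Line 6: ['forest', 'were', 'run'] (min_width=15, slack=0)
Line 7: ['are', 'rain', 'one'] (min_width=12, slack=3)
Line 8: ['bridge', 'paper'] (min_width=12, slack=3)
Line 9: ['language'] (min_width=8, slack=7)
Line 10: ['mineral', 'matrix'] (min_width=14, slack=1)
Total lines: 10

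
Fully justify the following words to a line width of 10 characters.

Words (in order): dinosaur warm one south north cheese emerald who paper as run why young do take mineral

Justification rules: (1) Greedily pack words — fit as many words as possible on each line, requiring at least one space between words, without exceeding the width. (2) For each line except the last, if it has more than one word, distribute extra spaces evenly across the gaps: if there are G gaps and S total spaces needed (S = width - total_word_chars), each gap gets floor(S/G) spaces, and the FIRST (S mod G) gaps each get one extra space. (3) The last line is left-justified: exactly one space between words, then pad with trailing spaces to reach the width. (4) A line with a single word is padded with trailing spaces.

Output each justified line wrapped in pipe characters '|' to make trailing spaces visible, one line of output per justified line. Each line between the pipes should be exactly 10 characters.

Line 1: ['dinosaur'] (min_width=8, slack=2)
Line 2: ['warm', 'one'] (min_width=8, slack=2)
Line 3: ['south'] (min_width=5, slack=5)
Line 4: ['north'] (min_width=5, slack=5)
Line 5: ['cheese'] (min_width=6, slack=4)
Line 6: ['emerald'] (min_width=7, slack=3)
Line 7: ['who', 'paper'] (min_width=9, slack=1)
Line 8: ['as', 'run', 'why'] (min_width=10, slack=0)
Line 9: ['young', 'do'] (min_width=8, slack=2)
Line 10: ['take'] (min_width=4, slack=6)
Line 11: ['mineral'] (min_width=7, slack=3)

Answer: |dinosaur  |
|warm   one|
|south     |
|north     |
|cheese    |
|emerald   |
|who  paper|
|as run why|
|young   do|
|take      |
|mineral   |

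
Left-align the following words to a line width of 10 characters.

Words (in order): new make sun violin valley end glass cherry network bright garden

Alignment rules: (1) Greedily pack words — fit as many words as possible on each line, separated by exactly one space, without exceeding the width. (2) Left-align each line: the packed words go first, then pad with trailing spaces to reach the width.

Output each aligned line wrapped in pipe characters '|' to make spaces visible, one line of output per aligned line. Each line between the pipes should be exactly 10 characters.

Answer: |new make  |
|sun violin|
|valley end|
|glass     |
|cherry    |
|network   |
|bright    |
|garden    |

Derivation:
Line 1: ['new', 'make'] (min_width=8, slack=2)
Line 2: ['sun', 'violin'] (min_width=10, slack=0)
Line 3: ['valley', 'end'] (min_width=10, slack=0)
Line 4: ['glass'] (min_width=5, slack=5)
Line 5: ['cherry'] (min_width=6, slack=4)
Line 6: ['network'] (min_width=7, slack=3)
Line 7: ['bright'] (min_width=6, slack=4)
Line 8: ['garden'] (min_width=6, slack=4)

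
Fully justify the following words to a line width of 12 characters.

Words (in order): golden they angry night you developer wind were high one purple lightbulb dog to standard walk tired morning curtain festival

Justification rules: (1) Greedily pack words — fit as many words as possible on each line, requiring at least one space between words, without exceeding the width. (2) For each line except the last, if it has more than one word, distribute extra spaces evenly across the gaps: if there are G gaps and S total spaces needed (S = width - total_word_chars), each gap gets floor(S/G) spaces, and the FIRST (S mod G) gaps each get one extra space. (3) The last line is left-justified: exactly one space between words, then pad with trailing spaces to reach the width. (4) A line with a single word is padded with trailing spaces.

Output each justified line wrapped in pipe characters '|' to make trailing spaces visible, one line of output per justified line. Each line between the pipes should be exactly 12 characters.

Line 1: ['golden', 'they'] (min_width=11, slack=1)
Line 2: ['angry', 'night'] (min_width=11, slack=1)
Line 3: ['you'] (min_width=3, slack=9)
Line 4: ['developer'] (min_width=9, slack=3)
Line 5: ['wind', 'were'] (min_width=9, slack=3)
Line 6: ['high', 'one'] (min_width=8, slack=4)
Line 7: ['purple'] (min_width=6, slack=6)
Line 8: ['lightbulb'] (min_width=9, slack=3)
Line 9: ['dog', 'to'] (min_width=6, slack=6)
Line 10: ['standard'] (min_width=8, slack=4)
Line 11: ['walk', 'tired'] (min_width=10, slack=2)
Line 12: ['morning'] (min_width=7, slack=5)
Line 13: ['curtain'] (min_width=7, slack=5)
Line 14: ['festival'] (min_width=8, slack=4)

Answer: |golden  they|
|angry  night|
|you         |
|developer   |
|wind    were|
|high     one|
|purple      |
|lightbulb   |
|dog       to|
|standard    |
|walk   tired|
|morning     |
|curtain     |
|festival    |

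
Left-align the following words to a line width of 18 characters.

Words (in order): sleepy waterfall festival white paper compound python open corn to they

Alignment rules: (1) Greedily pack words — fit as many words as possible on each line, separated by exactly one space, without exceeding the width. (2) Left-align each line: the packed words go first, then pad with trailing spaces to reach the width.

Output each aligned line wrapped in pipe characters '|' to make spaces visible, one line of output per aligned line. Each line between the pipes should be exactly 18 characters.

Line 1: ['sleepy', 'waterfall'] (min_width=16, slack=2)
Line 2: ['festival', 'white'] (min_width=14, slack=4)
Line 3: ['paper', 'compound'] (min_width=14, slack=4)
Line 4: ['python', 'open', 'corn'] (min_width=16, slack=2)
Line 5: ['to', 'they'] (min_width=7, slack=11)

Answer: |sleepy waterfall  |
|festival white    |
|paper compound    |
|python open corn  |
|to they           |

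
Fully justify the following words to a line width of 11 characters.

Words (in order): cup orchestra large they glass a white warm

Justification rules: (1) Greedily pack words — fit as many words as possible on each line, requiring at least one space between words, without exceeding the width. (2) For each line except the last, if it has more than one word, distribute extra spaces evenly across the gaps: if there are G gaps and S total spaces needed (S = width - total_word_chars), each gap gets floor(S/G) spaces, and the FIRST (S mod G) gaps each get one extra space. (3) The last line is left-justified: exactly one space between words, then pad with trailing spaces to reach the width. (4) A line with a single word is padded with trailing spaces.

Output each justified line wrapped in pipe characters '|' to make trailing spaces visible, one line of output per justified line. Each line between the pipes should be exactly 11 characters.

Line 1: ['cup'] (min_width=3, slack=8)
Line 2: ['orchestra'] (min_width=9, slack=2)
Line 3: ['large', 'they'] (min_width=10, slack=1)
Line 4: ['glass', 'a'] (min_width=7, slack=4)
Line 5: ['white', 'warm'] (min_width=10, slack=1)

Answer: |cup        |
|orchestra  |
|large  they|
|glass     a|
|white warm |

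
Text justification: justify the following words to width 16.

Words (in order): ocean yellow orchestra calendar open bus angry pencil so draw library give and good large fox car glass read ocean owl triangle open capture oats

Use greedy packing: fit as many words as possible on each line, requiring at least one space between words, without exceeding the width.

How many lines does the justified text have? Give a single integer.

Answer: 11

Derivation:
Line 1: ['ocean', 'yellow'] (min_width=12, slack=4)
Line 2: ['orchestra'] (min_width=9, slack=7)
Line 3: ['calendar', 'open'] (min_width=13, slack=3)
Line 4: ['bus', 'angry', 'pencil'] (min_width=16, slack=0)
Line 5: ['so', 'draw', 'library'] (min_width=15, slack=1)
Line 6: ['give', 'and', 'good'] (min_width=13, slack=3)
Line 7: ['large', 'fox', 'car'] (min_width=13, slack=3)
Line 8: ['glass', 'read', 'ocean'] (min_width=16, slack=0)
Line 9: ['owl', 'triangle'] (min_width=12, slack=4)
Line 10: ['open', 'capture'] (min_width=12, slack=4)
Line 11: ['oats'] (min_width=4, slack=12)
Total lines: 11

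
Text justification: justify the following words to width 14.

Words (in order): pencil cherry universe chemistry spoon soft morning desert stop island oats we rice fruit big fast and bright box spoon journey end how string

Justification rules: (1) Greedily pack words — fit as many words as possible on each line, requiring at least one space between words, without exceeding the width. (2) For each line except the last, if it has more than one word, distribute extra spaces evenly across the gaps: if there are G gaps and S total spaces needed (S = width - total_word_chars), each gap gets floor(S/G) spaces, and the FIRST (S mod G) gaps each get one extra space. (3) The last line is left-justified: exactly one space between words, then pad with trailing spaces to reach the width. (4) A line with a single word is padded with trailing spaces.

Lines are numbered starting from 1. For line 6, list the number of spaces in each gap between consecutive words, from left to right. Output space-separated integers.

Answer: 4

Derivation:
Line 1: ['pencil', 'cherry'] (min_width=13, slack=1)
Line 2: ['universe'] (min_width=8, slack=6)
Line 3: ['chemistry'] (min_width=9, slack=5)
Line 4: ['spoon', 'soft'] (min_width=10, slack=4)
Line 5: ['morning', 'desert'] (min_width=14, slack=0)
Line 6: ['stop', 'island'] (min_width=11, slack=3)
Line 7: ['oats', 'we', 'rice'] (min_width=12, slack=2)
Line 8: ['fruit', 'big', 'fast'] (min_width=14, slack=0)
Line 9: ['and', 'bright', 'box'] (min_width=14, slack=0)
Line 10: ['spoon', 'journey'] (min_width=13, slack=1)
Line 11: ['end', 'how', 'string'] (min_width=14, slack=0)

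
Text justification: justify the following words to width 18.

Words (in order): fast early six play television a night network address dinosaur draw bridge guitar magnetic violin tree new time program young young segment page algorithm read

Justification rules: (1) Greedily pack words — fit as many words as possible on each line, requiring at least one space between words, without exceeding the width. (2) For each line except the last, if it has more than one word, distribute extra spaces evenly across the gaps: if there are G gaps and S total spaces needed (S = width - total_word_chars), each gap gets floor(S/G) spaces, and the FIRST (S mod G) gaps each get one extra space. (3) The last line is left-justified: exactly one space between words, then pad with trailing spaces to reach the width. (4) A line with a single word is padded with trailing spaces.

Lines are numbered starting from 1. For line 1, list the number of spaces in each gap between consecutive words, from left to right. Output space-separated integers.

Answer: 3 3

Derivation:
Line 1: ['fast', 'early', 'six'] (min_width=14, slack=4)
Line 2: ['play', 'television', 'a'] (min_width=17, slack=1)
Line 3: ['night', 'network'] (min_width=13, slack=5)
Line 4: ['address', 'dinosaur'] (min_width=16, slack=2)
Line 5: ['draw', 'bridge', 'guitar'] (min_width=18, slack=0)
Line 6: ['magnetic', 'violin'] (min_width=15, slack=3)
Line 7: ['tree', 'new', 'time'] (min_width=13, slack=5)
Line 8: ['program', 'young'] (min_width=13, slack=5)
Line 9: ['young', 'segment', 'page'] (min_width=18, slack=0)
Line 10: ['algorithm', 'read'] (min_width=14, slack=4)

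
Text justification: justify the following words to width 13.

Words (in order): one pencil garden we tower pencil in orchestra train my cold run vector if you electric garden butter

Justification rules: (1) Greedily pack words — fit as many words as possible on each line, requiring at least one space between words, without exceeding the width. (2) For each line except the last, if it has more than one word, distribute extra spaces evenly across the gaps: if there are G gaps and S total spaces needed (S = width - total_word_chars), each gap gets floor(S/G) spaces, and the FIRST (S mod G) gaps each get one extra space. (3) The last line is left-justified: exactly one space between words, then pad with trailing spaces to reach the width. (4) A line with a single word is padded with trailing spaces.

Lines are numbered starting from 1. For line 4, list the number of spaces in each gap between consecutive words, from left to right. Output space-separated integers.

Answer: 2

Derivation:
Line 1: ['one', 'pencil'] (min_width=10, slack=3)
Line 2: ['garden', 'we'] (min_width=9, slack=4)
Line 3: ['tower', 'pencil'] (min_width=12, slack=1)
Line 4: ['in', 'orchestra'] (min_width=12, slack=1)
Line 5: ['train', 'my', 'cold'] (min_width=13, slack=0)
Line 6: ['run', 'vector', 'if'] (min_width=13, slack=0)
Line 7: ['you', 'electric'] (min_width=12, slack=1)
Line 8: ['garden', 'butter'] (min_width=13, slack=0)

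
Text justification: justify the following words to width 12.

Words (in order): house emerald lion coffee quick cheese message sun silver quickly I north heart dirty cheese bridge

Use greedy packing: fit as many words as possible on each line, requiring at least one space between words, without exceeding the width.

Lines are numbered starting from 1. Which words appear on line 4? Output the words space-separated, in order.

Answer: cheese

Derivation:
Line 1: ['house'] (min_width=5, slack=7)
Line 2: ['emerald', 'lion'] (min_width=12, slack=0)
Line 3: ['coffee', 'quick'] (min_width=12, slack=0)
Line 4: ['cheese'] (min_width=6, slack=6)
Line 5: ['message', 'sun'] (min_width=11, slack=1)
Line 6: ['silver'] (min_width=6, slack=6)
Line 7: ['quickly', 'I'] (min_width=9, slack=3)
Line 8: ['north', 'heart'] (min_width=11, slack=1)
Line 9: ['dirty', 'cheese'] (min_width=12, slack=0)
Line 10: ['bridge'] (min_width=6, slack=6)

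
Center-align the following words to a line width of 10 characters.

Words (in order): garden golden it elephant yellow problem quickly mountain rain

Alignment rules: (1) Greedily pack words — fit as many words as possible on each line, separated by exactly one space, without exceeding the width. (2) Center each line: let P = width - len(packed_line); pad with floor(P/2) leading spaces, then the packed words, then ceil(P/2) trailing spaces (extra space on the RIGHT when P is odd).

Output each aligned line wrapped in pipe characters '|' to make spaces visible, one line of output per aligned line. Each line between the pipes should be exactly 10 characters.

Line 1: ['garden'] (min_width=6, slack=4)
Line 2: ['golden', 'it'] (min_width=9, slack=1)
Line 3: ['elephant'] (min_width=8, slack=2)
Line 4: ['yellow'] (min_width=6, slack=4)
Line 5: ['problem'] (min_width=7, slack=3)
Line 6: ['quickly'] (min_width=7, slack=3)
Line 7: ['mountain'] (min_width=8, slack=2)
Line 8: ['rain'] (min_width=4, slack=6)

Answer: |  garden  |
|golden it |
| elephant |
|  yellow  |
| problem  |
| quickly  |
| mountain |
|   rain   |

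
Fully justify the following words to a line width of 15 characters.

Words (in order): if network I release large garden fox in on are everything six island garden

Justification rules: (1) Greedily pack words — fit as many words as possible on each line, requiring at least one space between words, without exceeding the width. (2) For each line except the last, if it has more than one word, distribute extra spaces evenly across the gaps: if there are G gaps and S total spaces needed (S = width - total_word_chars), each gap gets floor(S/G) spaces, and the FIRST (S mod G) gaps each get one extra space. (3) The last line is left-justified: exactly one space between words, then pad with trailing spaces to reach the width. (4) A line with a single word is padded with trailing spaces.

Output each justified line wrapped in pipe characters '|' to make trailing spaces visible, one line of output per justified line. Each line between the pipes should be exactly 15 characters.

Line 1: ['if', 'network', 'I'] (min_width=12, slack=3)
Line 2: ['release', 'large'] (min_width=13, slack=2)
Line 3: ['garden', 'fox', 'in'] (min_width=13, slack=2)
Line 4: ['on', 'are'] (min_width=6, slack=9)
Line 5: ['everything', 'six'] (min_width=14, slack=1)
Line 6: ['island', 'garden'] (min_width=13, slack=2)

Answer: |if   network  I|
|release   large|
|garden  fox  in|
|on          are|
|everything  six|
|island garden  |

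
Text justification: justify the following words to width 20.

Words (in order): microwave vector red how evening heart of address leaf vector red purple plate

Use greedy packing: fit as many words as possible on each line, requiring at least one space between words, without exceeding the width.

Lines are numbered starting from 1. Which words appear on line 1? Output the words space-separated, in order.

Answer: microwave vector red

Derivation:
Line 1: ['microwave', 'vector', 'red'] (min_width=20, slack=0)
Line 2: ['how', 'evening', 'heart', 'of'] (min_width=20, slack=0)
Line 3: ['address', 'leaf', 'vector'] (min_width=19, slack=1)
Line 4: ['red', 'purple', 'plate'] (min_width=16, slack=4)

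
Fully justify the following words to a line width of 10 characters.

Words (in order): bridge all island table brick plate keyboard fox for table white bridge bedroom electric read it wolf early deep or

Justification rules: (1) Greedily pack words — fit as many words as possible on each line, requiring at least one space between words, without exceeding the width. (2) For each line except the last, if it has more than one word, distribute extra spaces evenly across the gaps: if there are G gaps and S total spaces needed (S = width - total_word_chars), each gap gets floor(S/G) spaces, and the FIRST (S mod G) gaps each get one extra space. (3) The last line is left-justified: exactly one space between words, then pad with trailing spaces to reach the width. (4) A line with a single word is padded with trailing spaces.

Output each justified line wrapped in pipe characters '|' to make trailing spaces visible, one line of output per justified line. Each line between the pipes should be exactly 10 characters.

Line 1: ['bridge', 'all'] (min_width=10, slack=0)
Line 2: ['island'] (min_width=6, slack=4)
Line 3: ['table'] (min_width=5, slack=5)
Line 4: ['brick'] (min_width=5, slack=5)
Line 5: ['plate'] (min_width=5, slack=5)
Line 6: ['keyboard'] (min_width=8, slack=2)
Line 7: ['fox', 'for'] (min_width=7, slack=3)
Line 8: ['table'] (min_width=5, slack=5)
Line 9: ['white'] (min_width=5, slack=5)
Line 10: ['bridge'] (min_width=6, slack=4)
Line 11: ['bedroom'] (min_width=7, slack=3)
Line 12: ['electric'] (min_width=8, slack=2)
Line 13: ['read', 'it'] (min_width=7, slack=3)
Line 14: ['wolf', 'early'] (min_width=10, slack=0)
Line 15: ['deep', 'or'] (min_width=7, slack=3)

Answer: |bridge all|
|island    |
|table     |
|brick     |
|plate     |
|keyboard  |
|fox    for|
|table     |
|white     |
|bridge    |
|bedroom   |
|electric  |
|read    it|
|wolf early|
|deep or   |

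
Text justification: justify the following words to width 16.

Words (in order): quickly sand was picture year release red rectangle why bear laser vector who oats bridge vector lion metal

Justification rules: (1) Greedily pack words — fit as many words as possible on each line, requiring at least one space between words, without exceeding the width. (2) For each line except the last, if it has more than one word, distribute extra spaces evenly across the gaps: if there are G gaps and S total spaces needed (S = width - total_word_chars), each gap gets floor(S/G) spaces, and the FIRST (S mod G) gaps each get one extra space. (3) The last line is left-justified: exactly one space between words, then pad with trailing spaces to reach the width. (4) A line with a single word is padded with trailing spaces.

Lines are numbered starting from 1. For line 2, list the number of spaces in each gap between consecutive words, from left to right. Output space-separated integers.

Line 1: ['quickly', 'sand', 'was'] (min_width=16, slack=0)
Line 2: ['picture', 'year'] (min_width=12, slack=4)
Line 3: ['release', 'red'] (min_width=11, slack=5)
Line 4: ['rectangle', 'why'] (min_width=13, slack=3)
Line 5: ['bear', 'laser'] (min_width=10, slack=6)
Line 6: ['vector', 'who', 'oats'] (min_width=15, slack=1)
Line 7: ['bridge', 'vector'] (min_width=13, slack=3)
Line 8: ['lion', 'metal'] (min_width=10, slack=6)

Answer: 5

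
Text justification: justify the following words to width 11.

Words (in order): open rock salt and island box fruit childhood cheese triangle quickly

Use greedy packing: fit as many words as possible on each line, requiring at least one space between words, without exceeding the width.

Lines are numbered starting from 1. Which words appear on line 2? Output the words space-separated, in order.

Answer: salt and

Derivation:
Line 1: ['open', 'rock'] (min_width=9, slack=2)
Line 2: ['salt', 'and'] (min_width=8, slack=3)
Line 3: ['island', 'box'] (min_width=10, slack=1)
Line 4: ['fruit'] (min_width=5, slack=6)
Line 5: ['childhood'] (min_width=9, slack=2)
Line 6: ['cheese'] (min_width=6, slack=5)
Line 7: ['triangle'] (min_width=8, slack=3)
Line 8: ['quickly'] (min_width=7, slack=4)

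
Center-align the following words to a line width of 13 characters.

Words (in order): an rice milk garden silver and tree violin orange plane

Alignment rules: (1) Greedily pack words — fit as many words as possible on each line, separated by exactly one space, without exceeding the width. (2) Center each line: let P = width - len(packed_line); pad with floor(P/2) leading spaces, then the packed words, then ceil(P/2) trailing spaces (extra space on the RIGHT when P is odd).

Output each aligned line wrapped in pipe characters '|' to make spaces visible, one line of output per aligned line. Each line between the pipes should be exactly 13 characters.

Answer: |an rice milk |
|garden silver|
|  and tree   |
|violin orange|
|    plane    |

Derivation:
Line 1: ['an', 'rice', 'milk'] (min_width=12, slack=1)
Line 2: ['garden', 'silver'] (min_width=13, slack=0)
Line 3: ['and', 'tree'] (min_width=8, slack=5)
Line 4: ['violin', 'orange'] (min_width=13, slack=0)
Line 5: ['plane'] (min_width=5, slack=8)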